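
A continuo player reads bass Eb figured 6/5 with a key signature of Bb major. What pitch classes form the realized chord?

The written figures 6/5 are shorthand for 6/5/3: the 3 is implied.
A third above Eb in this key is G.
A fifth above Eb in this key is Bb.
A sixth above Eb in this key is C.
Together with the bass Eb, this spells C minor seventh in first inversion.

Eb, G, Bb, C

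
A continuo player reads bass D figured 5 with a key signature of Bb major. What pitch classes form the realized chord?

The written figures 5 are shorthand for 5/3: the 3 is implied.
A third above D in this key is F.
A fifth above D in this key is A.
Together with the bass D, this spells D minor in root position.

D, F, A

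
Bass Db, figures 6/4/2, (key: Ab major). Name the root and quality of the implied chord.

Eb dominant seventh

The figures 6/4/2 indicate a seventh chord in third inversion.
In third inversion the root lies a second above the bass: a second above Db in Ab major is Eb.
The chord tones are Db, Eb, G, Bb, giving Eb dominant seventh.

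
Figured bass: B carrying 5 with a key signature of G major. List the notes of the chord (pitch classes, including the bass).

The written figures 5 are shorthand for 5/3: the 3 is implied.
A third above B in this key is D.
A fifth above B in this key is F#.
Together with the bass B, this spells B minor in root position.

B, D, F#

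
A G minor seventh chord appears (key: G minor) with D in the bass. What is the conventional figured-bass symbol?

D is the fifth of G minor seventh, so the chord is in second inversion.
A seventh chord in second inversion is figured 6/4/3, conventionally abbreviated 4/3.

4/3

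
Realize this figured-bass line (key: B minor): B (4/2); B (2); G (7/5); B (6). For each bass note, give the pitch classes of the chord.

B, C#, E, G | B, C#, E, G | G, B, D, F# | B, D, G

B (6/4/2): B, C#, E, G.
B (6/4/2): B, C#, E, G.
G (7/5/3): G, B, D, F#.
B (6/3): B, D, G.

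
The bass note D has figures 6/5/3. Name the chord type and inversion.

seventh chord, first inversion

Intervals of 6/5/3 above the bass form a seventh chord; the bass is the third, so this is first inversion.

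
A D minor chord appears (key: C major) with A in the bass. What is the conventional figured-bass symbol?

A is the fifth of D minor, so the chord is in second inversion.
A triad in second inversion is figured 6/4, conventionally abbreviated 6/4.

6/4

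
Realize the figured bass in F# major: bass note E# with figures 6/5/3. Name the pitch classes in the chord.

E#, G#, B, C#

A third above E# in this key is G#.
A fifth above E# in this key is B.
A sixth above E# in this key is C#.
Together with the bass E#, this spells C# dominant seventh in first inversion.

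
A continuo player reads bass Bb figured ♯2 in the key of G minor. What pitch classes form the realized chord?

Bb, C#, Eb, G

The written figures ♯2 are shorthand for 6/4/2: the 6/4 are implied.
A second above Bb in this key is C, raised to C# by the sharp.
A fourth above Bb in this key is Eb.
A sixth above Bb in this key is G.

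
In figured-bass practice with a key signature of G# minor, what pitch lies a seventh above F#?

Counting 6 letter steps above F# lands on E; in G# minor, that letter is E.

E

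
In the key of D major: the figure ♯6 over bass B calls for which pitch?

G#

Counting 5 letter steps above B lands on G; in D major, that letter is G.
The #6 figure raises it a semitone, giving G#.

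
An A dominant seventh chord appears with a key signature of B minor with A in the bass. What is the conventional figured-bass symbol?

7

A is the root of A dominant seventh, so the chord is in root position.
A seventh chord in root position is figured 7/5/3, conventionally abbreviated 7.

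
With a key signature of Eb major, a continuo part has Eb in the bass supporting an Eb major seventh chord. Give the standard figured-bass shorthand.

Eb is the root of Eb major seventh, so the chord is in root position.
A seventh chord in root position is figured 7/5/3, conventionally abbreviated 7.

7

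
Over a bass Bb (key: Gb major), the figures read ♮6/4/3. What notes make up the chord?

Bb, Db, Eb, G

A third above Bb in this key is Db.
A fourth above Bb in this key is Eb.
A sixth above Bb in this key is Gb, made natural (G) by the ♮ figure.
Together with the bass Bb, this spells Eb dominant seventh in second inversion.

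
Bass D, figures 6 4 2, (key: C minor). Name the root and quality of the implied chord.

Eb major seventh

The figures 6 4 2 indicate a seventh chord in third inversion.
In third inversion the root lies a second above the bass: a second above D in C minor is Eb.
The chord tones are D, Eb, G, Bb, giving Eb major seventh.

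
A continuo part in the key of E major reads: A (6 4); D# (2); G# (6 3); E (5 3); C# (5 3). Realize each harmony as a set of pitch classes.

A, D#, F# | D#, E, G#, B | G#, B, E | E, G#, B | C#, E, G#

A (6/4): A, D#, F#.
D# (6/4/2): D#, E, G#, B.
G# (6/3): G#, B, E.
E (5/3): E, G#, B.
C# (5/3): C#, E, G#.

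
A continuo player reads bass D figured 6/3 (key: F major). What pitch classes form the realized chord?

D, F, Bb

A third above D in this key is F.
A sixth above D in this key is Bb.
Together with the bass D, this spells Bb major in first inversion.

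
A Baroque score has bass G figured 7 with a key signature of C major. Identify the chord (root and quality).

G dominant seventh

The figures 7 indicate a seventh chord in root position.
In root position the bass is the root, so the root is G.
The chord tones are G, B, D, F, giving G dominant seventh.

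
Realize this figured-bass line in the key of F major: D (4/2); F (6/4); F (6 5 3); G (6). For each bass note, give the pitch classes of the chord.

D, E, G, Bb | F, Bb, D | F, A, C, D | G, Bb, E

D (6/4/2): D, E, G, Bb.
F (6/4): F, Bb, D.
F (6/5/3): F, A, C, D.
G (6/3): G, Bb, E.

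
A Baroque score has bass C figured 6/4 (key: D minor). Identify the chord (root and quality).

The figures 6/4 indicate a triad in second inversion.
In second inversion the root lies a fourth above the bass: a fourth above C in D minor is F.
The chord tones are C, F, A, giving F major.

F major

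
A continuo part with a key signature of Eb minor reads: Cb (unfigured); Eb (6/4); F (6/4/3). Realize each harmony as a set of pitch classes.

Cb, Eb, Gb | Eb, Ab, Cb | F, Ab, Bb, Db

Cb (5/3): Cb, Eb, Gb.
Eb (6/4): Eb, Ab, Cb.
F (6/4/3): F, Ab, Bb, Db.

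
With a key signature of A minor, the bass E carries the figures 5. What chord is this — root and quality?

The figures 5 indicate a triad in root position.
In root position the bass is the root, so the root is E.
The chord tones are E, G, B, giving E minor.

E minor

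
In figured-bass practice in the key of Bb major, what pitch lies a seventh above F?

Counting 6 letter steps above F lands on E; in Bb major, that letter is Eb.

Eb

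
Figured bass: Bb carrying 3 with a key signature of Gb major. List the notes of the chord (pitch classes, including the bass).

The written figures 3 are shorthand for 5/3: the 5 is implied.
A third above Bb in this key is Db.
A fifth above Bb in this key is F.
Together with the bass Bb, this spells Bb minor in root position.

Bb, Db, F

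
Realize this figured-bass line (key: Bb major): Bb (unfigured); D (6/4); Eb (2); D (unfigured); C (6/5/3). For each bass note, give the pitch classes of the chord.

Bb, D, F | D, G, Bb | Eb, F, A, C | D, F, A | C, Eb, G, A

Bb (5/3): Bb, D, F.
D (6/4): D, G, Bb.
Eb (6/4/2): Eb, F, A, C.
D (5/3): D, F, A.
C (6/5/3): C, Eb, G, A.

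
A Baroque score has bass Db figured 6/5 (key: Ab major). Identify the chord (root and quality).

The figures 6/5 indicate a seventh chord in first inversion.
In first inversion the root lies a sixth above the bass: a sixth above Db in Ab major is Bb.
The chord tones are Db, F, Ab, Bb, giving Bb minor seventh.

Bb minor seventh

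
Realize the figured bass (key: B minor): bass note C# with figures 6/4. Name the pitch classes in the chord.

A fourth above C# in this key is F#.
A sixth above C# in this key is A.
Together with the bass C#, this spells F# minor in second inversion.

C#, F#, A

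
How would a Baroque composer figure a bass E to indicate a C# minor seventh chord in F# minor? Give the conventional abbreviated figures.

E is the third of C# minor seventh, so the chord is in first inversion.
A seventh chord in first inversion is figured 6/5/3, conventionally abbreviated 6/5.

6/5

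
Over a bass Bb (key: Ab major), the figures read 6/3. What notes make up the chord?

A third above Bb in this key is Db.
A sixth above Bb in this key is G.
Together with the bass Bb, this spells G diminished in first inversion.

Bb, Db, G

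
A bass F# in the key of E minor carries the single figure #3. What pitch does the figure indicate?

A#

Counting 2 letter steps above F# lands on A; in E minor, that letter is A.
The #3 figure raises it a semitone, giving A#.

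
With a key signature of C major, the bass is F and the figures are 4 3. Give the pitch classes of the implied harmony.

F, A, B, D

The written figures 4 3 are shorthand for 6/4/3: the 6 is implied.
A third above F in this key is A.
A fourth above F in this key is B.
A sixth above F in this key is D.
Together with the bass F, this spells B half-diminished seventh in second inversion.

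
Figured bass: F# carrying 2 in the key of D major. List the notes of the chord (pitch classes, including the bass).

F#, G, B, D

The written figures 2 are shorthand for 6/4/2: the 6/4 are implied.
A second above F# in this key is G.
A fourth above F# in this key is B.
A sixth above F# in this key is D.
Together with the bass F#, this spells G major seventh in third inversion.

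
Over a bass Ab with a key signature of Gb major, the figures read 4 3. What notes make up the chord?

Ab, Cb, Db, F

The written figures 4 3 are shorthand for 6/4/3: the 6 is implied.
A third above Ab in this key is Cb.
A fourth above Ab in this key is Db.
A sixth above Ab in this key is F.
Together with the bass Ab, this spells Db dominant seventh in second inversion.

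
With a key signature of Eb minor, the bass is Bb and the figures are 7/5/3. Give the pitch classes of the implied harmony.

A third above Bb in this key is Db.
A fifth above Bb in this key is F.
A seventh above Bb in this key is Ab.
Together with the bass Bb, this spells Bb minor seventh in root position.

Bb, Db, F, Ab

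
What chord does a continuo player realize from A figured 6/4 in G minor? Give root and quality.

D minor

The figures 6/4 indicate a triad in second inversion.
In second inversion the root lies a fourth above the bass: a fourth above A in G minor is D.
The chord tones are A, D, F, giving D minor.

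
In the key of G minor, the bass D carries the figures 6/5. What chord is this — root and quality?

Bb major seventh

The figures 6/5 indicate a seventh chord in first inversion.
In first inversion the root lies a sixth above the bass: a sixth above D in G minor is Bb.
The chord tones are D, F, A, Bb, giving Bb major seventh.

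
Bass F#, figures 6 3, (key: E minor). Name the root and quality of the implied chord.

The figures 6 3 indicate a triad in first inversion.
In first inversion the root lies a sixth above the bass: a sixth above F# in E minor is D.
The chord tones are F#, A, D, giving D major.

D major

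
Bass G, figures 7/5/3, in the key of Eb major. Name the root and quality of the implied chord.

The figures 7/5/3 indicate a seventh chord in root position.
In root position the bass is the root, so the root is G.
The chord tones are G, Bb, D, F, giving G minor seventh.

G minor seventh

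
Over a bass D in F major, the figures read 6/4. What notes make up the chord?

A fourth above D in this key is G.
A sixth above D in this key is Bb.
Together with the bass D, this spells G minor in second inversion.

D, G, Bb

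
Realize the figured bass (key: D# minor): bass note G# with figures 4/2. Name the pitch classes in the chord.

G#, A#, C#, E#

The written figures 4/2 are shorthand for 6/4/2: the 6 is implied.
A second above G# in this key is A#.
A fourth above G# in this key is C#.
A sixth above G# in this key is E#.
Together with the bass G#, this spells A# minor seventh in third inversion.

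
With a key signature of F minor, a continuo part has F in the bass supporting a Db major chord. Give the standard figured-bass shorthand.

F is the third of Db major, so the chord is in first inversion.
A triad in first inversion is figured 6/3, conventionally abbreviated 6.

6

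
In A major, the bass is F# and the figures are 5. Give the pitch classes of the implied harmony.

The written figures 5 are shorthand for 5/3: the 3 is implied.
A third above F# in this key is A.
A fifth above F# in this key is C#.
Together with the bass F#, this spells F# minor in root position.

F#, A, C#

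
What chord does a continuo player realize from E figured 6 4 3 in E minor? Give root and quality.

A minor seventh

The figures 6 4 3 indicate a seventh chord in second inversion.
In second inversion the root lies a fourth above the bass: a fourth above E in E minor is A.
The chord tones are E, G, A, C, giving A minor seventh.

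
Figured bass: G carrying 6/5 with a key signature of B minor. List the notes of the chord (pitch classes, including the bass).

G, B, D, E

The written figures 6/5 are shorthand for 6/5/3: the 3 is implied.
A third above G in this key is B.
A fifth above G in this key is D.
A sixth above G in this key is E.
Together with the bass G, this spells E minor seventh in first inversion.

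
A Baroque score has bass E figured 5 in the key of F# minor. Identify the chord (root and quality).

The figures 5 indicate a triad in root position.
In root position the bass is the root, so the root is E.
The chord tones are E, G#, B, giving E major.

E major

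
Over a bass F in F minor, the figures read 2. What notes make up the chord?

The written figures 2 are shorthand for 6/4/2: the 6/4 are implied.
A second above F in this key is G.
A fourth above F in this key is Bb.
A sixth above F in this key is Db.
Together with the bass F, this spells G half-diminished seventh in third inversion.

F, G, Bb, Db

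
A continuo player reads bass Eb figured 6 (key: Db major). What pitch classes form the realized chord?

The written figures 6 are shorthand for 6/3: the 3 is implied.
A third above Eb in this key is Gb.
A sixth above Eb in this key is C.
Together with the bass Eb, this spells C diminished in first inversion.

Eb, Gb, C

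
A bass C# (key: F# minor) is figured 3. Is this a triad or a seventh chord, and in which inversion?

triad, root position

3 is shorthand for 5/3.
Intervals of 5/3 above the bass form a triad; the bass is the root, so this is root position.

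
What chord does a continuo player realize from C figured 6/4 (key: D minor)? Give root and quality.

F major

The figures 6/4 indicate a triad in second inversion.
In second inversion the root lies a fourth above the bass: a fourth above C in D minor is F.
The chord tones are C, F, A, giving F major.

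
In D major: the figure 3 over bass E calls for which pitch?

Counting 2 letter steps above E lands on G; in D major, that letter is G.

G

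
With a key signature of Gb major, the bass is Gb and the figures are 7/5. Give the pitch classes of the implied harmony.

The written figures 7/5 are shorthand for 7/5/3: the 3 is implied.
A third above Gb in this key is Bb.
A fifth above Gb in this key is Db.
A seventh above Gb in this key is F.
Together with the bass Gb, this spells Gb major seventh in root position.

Gb, Bb, Db, F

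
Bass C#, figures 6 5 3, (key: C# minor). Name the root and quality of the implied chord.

The figures 6 5 3 indicate a seventh chord in first inversion.
In first inversion the root lies a sixth above the bass: a sixth above C# in C# minor is A.
The chord tones are C#, E, G#, A, giving A major seventh.

A major seventh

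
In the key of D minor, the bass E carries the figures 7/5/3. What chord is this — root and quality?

E half-diminished seventh

The figures 7/5/3 indicate a seventh chord in root position.
In root position the bass is the root, so the root is E.
The chord tones are E, G, Bb, D, giving E half-diminished seventh.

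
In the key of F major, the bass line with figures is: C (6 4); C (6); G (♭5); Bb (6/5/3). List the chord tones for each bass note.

C, F, A | C, E, A | G, Bb, Db | Bb, D, F, G

C (6/4): C, F, A.
C (6/3): C, E, A.
G (b5/3): G, Bb, Db.
Bb (6/5/3): Bb, D, F, G.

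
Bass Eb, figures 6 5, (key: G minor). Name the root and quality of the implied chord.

The figures 6 5 indicate a seventh chord in first inversion.
In first inversion the root lies a sixth above the bass: a sixth above Eb in G minor is C.
The chord tones are Eb, G, Bb, C, giving C minor seventh.

C minor seventh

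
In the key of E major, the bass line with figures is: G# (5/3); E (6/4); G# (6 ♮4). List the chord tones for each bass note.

G#, B, D# | E, A, C# | G#, C, E

G# (5/3): G#, B, D#.
E (6/4): E, A, C#.
G# (6/♮4): G#, C, E.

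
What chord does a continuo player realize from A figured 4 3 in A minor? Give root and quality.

D minor seventh

The figures 4 3 indicate a seventh chord in second inversion.
In second inversion the root lies a fourth above the bass: a fourth above A in A minor is D.
The chord tones are A, C, D, F, giving D minor seventh.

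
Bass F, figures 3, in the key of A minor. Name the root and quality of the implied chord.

The figures 3 indicate a triad in root position.
In root position the bass is the root, so the root is F.
The chord tones are F, A, C, giving F major.

F major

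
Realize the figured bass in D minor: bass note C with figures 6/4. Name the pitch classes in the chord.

A fourth above C in this key is F.
A sixth above C in this key is A.
Together with the bass C, this spells F major in second inversion.

C, F, A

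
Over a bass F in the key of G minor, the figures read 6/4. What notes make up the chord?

F, Bb, D

A fourth above F in this key is Bb.
A sixth above F in this key is D.
Together with the bass F, this spells Bb major in second inversion.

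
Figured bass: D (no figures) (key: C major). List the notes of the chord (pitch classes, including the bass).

An unfigured bass implies 5/3.
A third above D in this key is F.
A fifth above D in this key is A.
Together with the bass D, this spells D minor in root position.

D, F, A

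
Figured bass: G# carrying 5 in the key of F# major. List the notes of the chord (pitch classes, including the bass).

G#, B, D#

The written figures 5 are shorthand for 5/3: the 3 is implied.
A third above G# in this key is B.
A fifth above G# in this key is D#.
Together with the bass G#, this spells G# minor in root position.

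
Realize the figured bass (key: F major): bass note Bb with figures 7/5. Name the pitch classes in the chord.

The written figures 7/5 are shorthand for 7/5/3: the 3 is implied.
A third above Bb in this key is D.
A fifth above Bb in this key is F.
A seventh above Bb in this key is A.
Together with the bass Bb, this spells Bb major seventh in root position.

Bb, D, F, A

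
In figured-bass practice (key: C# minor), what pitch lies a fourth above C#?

Counting 3 letter steps above C# lands on F; in C# minor, that letter is F#.

F#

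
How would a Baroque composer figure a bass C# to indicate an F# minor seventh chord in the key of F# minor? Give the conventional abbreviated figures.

C# is the fifth of F# minor seventh, so the chord is in second inversion.
A seventh chord in second inversion is figured 6/4/3, conventionally abbreviated 4/3.

4/3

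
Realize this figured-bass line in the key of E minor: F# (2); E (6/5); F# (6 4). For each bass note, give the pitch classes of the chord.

F#, G, B, D | E, G, B, C | F#, B, D

F# (6/4/2): F#, G, B, D.
E (6/5/3): E, G, B, C.
F# (6/4): F#, B, D.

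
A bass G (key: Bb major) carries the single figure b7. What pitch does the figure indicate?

Fb

Counting 6 letter steps above G lands on F; in Bb major, that letter is F.
The b7 figure lowers it a semitone, giving Fb.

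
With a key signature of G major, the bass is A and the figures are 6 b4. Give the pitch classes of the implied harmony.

A fourth above A in this key is D, lowered to Db by the flat.
A sixth above A in this key is F#.

A, Db, F#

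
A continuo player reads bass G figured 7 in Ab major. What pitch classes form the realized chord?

The written figures 7 are shorthand for 7/5/3: the 5/3 are implied.
A third above G in this key is Bb.
A fifth above G in this key is Db.
A seventh above G in this key is F.
Together with the bass G, this spells G half-diminished seventh in root position.

G, Bb, Db, F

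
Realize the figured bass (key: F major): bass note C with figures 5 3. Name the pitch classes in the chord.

C, E, G

A third above C in this key is E.
A fifth above C in this key is G.
Together with the bass C, this spells C major in root position.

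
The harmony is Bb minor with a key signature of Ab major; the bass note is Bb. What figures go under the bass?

Bb is the root of Bb minor, so the chord is in root position.
A triad in root position is figured 5/3, conventionally abbreviated (no figures — root-position triad).

no figures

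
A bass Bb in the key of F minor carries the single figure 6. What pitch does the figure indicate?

G

Counting 5 letter steps above Bb lands on G; in F minor, that letter is G.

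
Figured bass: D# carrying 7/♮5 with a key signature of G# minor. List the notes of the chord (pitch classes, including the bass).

The written figures 7/♮5 are shorthand for 7/5/3: the 3 is implied.
A third above D# in this key is F#.
A fifth above D# in this key is A#, made natural (A) by the ♮ figure.
A seventh above D# in this key is C#.
Together with the bass D#, this spells D# half-diminished seventh in root position.

D#, F#, A, C#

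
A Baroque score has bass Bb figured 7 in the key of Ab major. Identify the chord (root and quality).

The figures 7 indicate a seventh chord in root position.
In root position the bass is the root, so the root is Bb.
The chord tones are Bb, Db, F, Ab, giving Bb minor seventh.

Bb minor seventh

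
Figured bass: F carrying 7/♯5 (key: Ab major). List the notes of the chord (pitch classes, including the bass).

F, Ab, C#, Eb

The written figures 7/♯5 are shorthand for 7/5/3: the 3 is implied.
A third above F in this key is Ab.
A fifth above F in this key is C, raised to C# by the sharp.
A seventh above F in this key is Eb.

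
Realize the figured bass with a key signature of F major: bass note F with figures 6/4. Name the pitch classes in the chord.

F, Bb, D

A fourth above F in this key is Bb.
A sixth above F in this key is D.
Together with the bass F, this spells Bb major in second inversion.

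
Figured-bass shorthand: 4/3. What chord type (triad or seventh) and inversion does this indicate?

seventh chord, second inversion

4/3 is shorthand for 6/4/3.
Intervals of 6/4/3 above the bass form a seventh chord; the bass is the fifth, so this is second inversion.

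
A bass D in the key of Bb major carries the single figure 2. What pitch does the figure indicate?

Counting 1 letter step above D lands on E; in Bb major, that letter is Eb.

Eb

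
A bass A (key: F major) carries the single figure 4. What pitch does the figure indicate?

Counting 3 letter steps above A lands on D; in F major, that letter is D.

D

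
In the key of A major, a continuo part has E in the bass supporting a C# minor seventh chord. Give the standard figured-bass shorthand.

E is the third of C# minor seventh, so the chord is in first inversion.
A seventh chord in first inversion is figured 6/5/3, conventionally abbreviated 6/5.

6/5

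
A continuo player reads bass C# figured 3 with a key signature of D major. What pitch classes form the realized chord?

C#, E, G

The written figures 3 are shorthand for 5/3: the 5 is implied.
A third above C# in this key is E.
A fifth above C# in this key is G.
Together with the bass C#, this spells C# diminished in root position.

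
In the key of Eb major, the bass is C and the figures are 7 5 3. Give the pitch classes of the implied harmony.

C, Eb, G, Bb

A third above C in this key is Eb.
A fifth above C in this key is G.
A seventh above C in this key is Bb.
Together with the bass C, this spells C minor seventh in root position.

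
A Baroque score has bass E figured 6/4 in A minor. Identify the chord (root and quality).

A minor

The figures 6/4 indicate a triad in second inversion.
In second inversion the root lies a fourth above the bass: a fourth above E in A minor is A.
The chord tones are E, A, C, giving A minor.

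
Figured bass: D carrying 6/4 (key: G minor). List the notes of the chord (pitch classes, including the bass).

A fourth above D in this key is G.
A sixth above D in this key is Bb.
Together with the bass D, this spells G minor in second inversion.

D, G, Bb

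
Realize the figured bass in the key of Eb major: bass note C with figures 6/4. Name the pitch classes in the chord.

C, F, Ab

A fourth above C in this key is F.
A sixth above C in this key is Ab.
Together with the bass C, this spells F minor in second inversion.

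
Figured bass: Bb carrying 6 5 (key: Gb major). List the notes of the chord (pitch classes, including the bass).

Bb, Db, F, Gb

The written figures 6 5 are shorthand for 6/5/3: the 3 is implied.
A third above Bb in this key is Db.
A fifth above Bb in this key is F.
A sixth above Bb in this key is Gb.
Together with the bass Bb, this spells Gb major seventh in first inversion.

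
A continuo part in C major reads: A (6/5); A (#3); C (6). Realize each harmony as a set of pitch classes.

A (6/5/3): A, C, E, F.
A (5/#3): A, C#, E.
C (6/3): C, E, A.

A, C, E, F | A, C#, E | C, E, A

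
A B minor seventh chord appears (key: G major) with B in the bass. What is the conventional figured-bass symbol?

7

B is the root of B minor seventh, so the chord is in root position.
A seventh chord in root position is figured 7/5/3, conventionally abbreviated 7.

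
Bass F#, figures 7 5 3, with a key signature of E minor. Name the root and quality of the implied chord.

The figures 7 5 3 indicate a seventh chord in root position.
In root position the bass is the root, so the root is F#.
The chord tones are F#, A, C, E, giving F# half-diminished seventh.

F# half-diminished seventh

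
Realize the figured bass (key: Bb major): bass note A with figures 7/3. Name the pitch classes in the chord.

A, C, Eb, G

The written figures 7/3 are shorthand for 7/5/3: the 5 is implied.
A third above A in this key is C.
A fifth above A in this key is Eb.
A seventh above A in this key is G.
Together with the bass A, this spells A half-diminished seventh in root position.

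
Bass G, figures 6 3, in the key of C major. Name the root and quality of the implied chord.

E minor

The figures 6 3 indicate a triad in first inversion.
In first inversion the root lies a sixth above the bass: a sixth above G in C major is E.
The chord tones are G, B, E, giving E minor.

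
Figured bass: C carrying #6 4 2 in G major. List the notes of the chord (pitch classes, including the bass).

C, D, F#, A#

A second above C in this key is D.
A fourth above C in this key is F#.
A sixth above C in this key is A, raised to A# by the sharp.
Together with the bass C, this spells D augmented seventh in third inversion.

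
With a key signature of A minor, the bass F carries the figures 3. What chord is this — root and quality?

The figures 3 indicate a triad in root position.
In root position the bass is the root, so the root is F.
The chord tones are F, A, C, giving F major.

F major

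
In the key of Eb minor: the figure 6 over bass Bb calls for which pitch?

Gb

Counting 5 letter steps above Bb lands on G; in Eb minor, that letter is Gb.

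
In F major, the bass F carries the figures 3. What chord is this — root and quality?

F major

The figures 3 indicate a triad in root position.
In root position the bass is the root, so the root is F.
The chord tones are F, A, C, giving F major.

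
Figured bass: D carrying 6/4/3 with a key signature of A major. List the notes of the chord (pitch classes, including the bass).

D, F#, G#, B

A third above D in this key is F#.
A fourth above D in this key is G#.
A sixth above D in this key is B.
Together with the bass D, this spells G# half-diminished seventh in second inversion.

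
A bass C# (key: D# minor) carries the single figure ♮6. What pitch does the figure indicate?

Counting 5 letter steps above C# lands on A; in D# minor, that letter is A#.
The ♮6 figure makes it natural, giving A.

A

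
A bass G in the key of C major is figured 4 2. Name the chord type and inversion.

seventh chord, third inversion

4 2 is shorthand for 6/4/2.
Intervals of 6/4/2 above the bass form a seventh chord; the bass is the seventh, so this is third inversion.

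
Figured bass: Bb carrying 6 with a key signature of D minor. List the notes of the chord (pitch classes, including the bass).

Bb, D, G

The written figures 6 are shorthand for 6/3: the 3 is implied.
A third above Bb in this key is D.
A sixth above Bb in this key is G.
Together with the bass Bb, this spells G minor in first inversion.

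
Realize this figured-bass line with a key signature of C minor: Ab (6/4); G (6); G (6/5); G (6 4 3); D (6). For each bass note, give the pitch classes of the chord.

Ab, D, F | G, Bb, Eb | G, Bb, D, Eb | G, Bb, C, Eb | D, F, Bb

Ab (6/4): Ab, D, F.
G (6/3): G, Bb, Eb.
G (6/5/3): G, Bb, D, Eb.
G (6/4/3): G, Bb, C, Eb.
D (6/3): D, F, Bb.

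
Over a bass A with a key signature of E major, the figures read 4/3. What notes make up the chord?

A, C#, D#, F#

The written figures 4/3 are shorthand for 6/4/3: the 6 is implied.
A third above A in this key is C#.
A fourth above A in this key is D#.
A sixth above A in this key is F#.
Together with the bass A, this spells D# half-diminished seventh in second inversion.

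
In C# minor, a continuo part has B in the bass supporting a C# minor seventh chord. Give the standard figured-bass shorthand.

4/2

B is the seventh of C# minor seventh, so the chord is in third inversion.
A seventh chord in third inversion is figured 6/4/2, conventionally abbreviated 4/2.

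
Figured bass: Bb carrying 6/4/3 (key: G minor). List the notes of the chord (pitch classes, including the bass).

A third above Bb in this key is D.
A fourth above Bb in this key is Eb.
A sixth above Bb in this key is G.
Together with the bass Bb, this spells Eb major seventh in second inversion.

Bb, D, Eb, G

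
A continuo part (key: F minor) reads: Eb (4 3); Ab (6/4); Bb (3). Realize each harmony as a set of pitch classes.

Eb (6/4/3): Eb, G, Ab, C.
Ab (6/4): Ab, Db, F.
Bb (5/3): Bb, Db, F.

Eb, G, Ab, C | Ab, Db, F | Bb, Db, F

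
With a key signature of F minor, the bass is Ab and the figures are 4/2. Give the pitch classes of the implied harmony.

Ab, Bb, Db, F

The written figures 4/2 are shorthand for 6/4/2: the 6 is implied.
A second above Ab in this key is Bb.
A fourth above Ab in this key is Db.
A sixth above Ab in this key is F.
Together with the bass Ab, this spells Bb minor seventh in third inversion.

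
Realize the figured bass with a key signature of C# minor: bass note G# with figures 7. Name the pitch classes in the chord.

G#, B, D#, F#

The written figures 7 are shorthand for 7/5/3: the 5/3 are implied.
A third above G# in this key is B.
A fifth above G# in this key is D#.
A seventh above G# in this key is F#.
Together with the bass G#, this spells G# minor seventh in root position.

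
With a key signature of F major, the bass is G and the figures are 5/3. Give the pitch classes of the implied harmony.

G, Bb, D

A third above G in this key is Bb.
A fifth above G in this key is D.
Together with the bass G, this spells G minor in root position.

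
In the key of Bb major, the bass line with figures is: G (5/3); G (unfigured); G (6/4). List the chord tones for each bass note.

G (5/3): G, Bb, D.
G (5/3): G, Bb, D.
G (6/4): G, C, Eb.

G, Bb, D | G, Bb, D | G, C, Eb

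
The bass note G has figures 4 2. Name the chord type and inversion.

4 2 is shorthand for 6/4/2.
Intervals of 6/4/2 above the bass form a seventh chord; the bass is the seventh, so this is third inversion.

seventh chord, third inversion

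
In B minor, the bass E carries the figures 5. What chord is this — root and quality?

E minor

The figures 5 indicate a triad in root position.
In root position the bass is the root, so the root is E.
The chord tones are E, G, B, giving E minor.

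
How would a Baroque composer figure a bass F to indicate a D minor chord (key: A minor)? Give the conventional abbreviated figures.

F is the third of D minor, so the chord is in first inversion.
A triad in first inversion is figured 6/3, conventionally abbreviated 6.

6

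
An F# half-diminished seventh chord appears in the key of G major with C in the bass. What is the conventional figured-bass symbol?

C is the fifth of F# half-diminished seventh, so the chord is in second inversion.
A seventh chord in second inversion is figured 6/4/3, conventionally abbreviated 4/3.

4/3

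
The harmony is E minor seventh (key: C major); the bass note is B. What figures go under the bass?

B is the fifth of E minor seventh, so the chord is in second inversion.
A seventh chord in second inversion is figured 6/4/3, conventionally abbreviated 4/3.

4/3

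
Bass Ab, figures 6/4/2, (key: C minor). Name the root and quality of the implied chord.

The figures 6/4/2 indicate a seventh chord in third inversion.
In third inversion the root lies a second above the bass: a second above Ab in C minor is Bb.
The chord tones are Ab, Bb, D, F, giving Bb dominant seventh.

Bb dominant seventh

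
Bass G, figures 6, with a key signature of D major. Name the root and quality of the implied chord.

E minor

The figures 6 indicate a triad in first inversion.
In first inversion the root lies a sixth above the bass: a sixth above G in D major is E.
The chord tones are G, B, E, giving E minor.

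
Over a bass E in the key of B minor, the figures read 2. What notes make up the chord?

The written figures 2 are shorthand for 6/4/2: the 6/4 are implied.
A second above E in this key is F#.
A fourth above E in this key is A.
A sixth above E in this key is C#.
Together with the bass E, this spells F# minor seventh in third inversion.

E, F#, A, C#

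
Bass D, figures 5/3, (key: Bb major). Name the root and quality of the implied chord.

The figures 5/3 indicate a triad in root position.
In root position the bass is the root, so the root is D.
The chord tones are D, F, A, giving D minor.

D minor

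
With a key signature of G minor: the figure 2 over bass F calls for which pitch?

Counting 1 letter step above F lands on G; in G minor, that letter is G.

G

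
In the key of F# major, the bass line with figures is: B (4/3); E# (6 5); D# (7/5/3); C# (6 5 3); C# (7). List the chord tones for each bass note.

B, D#, E#, G# | E#, G#, B, C# | D#, F#, A#, C# | C#, E#, G#, A# | C#, E#, G#, B

B (6/4/3): B, D#, E#, G#.
E# (6/5/3): E#, G#, B, C#.
D# (7/5/3): D#, F#, A#, C#.
C# (6/5/3): C#, E#, G#, A#.
C# (7/5/3): C#, E#, G#, B.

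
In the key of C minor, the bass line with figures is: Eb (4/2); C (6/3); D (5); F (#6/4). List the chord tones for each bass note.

Eb (6/4/2): Eb, F, Ab, C.
C (6/3): C, Eb, Ab.
D (5/3): D, F, Ab.
F (#6/4): F, Bb, D#.

Eb, F, Ab, C | C, Eb, Ab | D, F, Ab | F, Bb, D#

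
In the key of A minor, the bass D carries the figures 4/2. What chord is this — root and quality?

E minor seventh

The figures 4/2 indicate a seventh chord in third inversion.
In third inversion the root lies a second above the bass: a second above D in A minor is E.
The chord tones are D, E, G, B, giving E minor seventh.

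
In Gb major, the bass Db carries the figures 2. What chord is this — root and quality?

The figures 2 indicate a seventh chord in third inversion.
In third inversion the root lies a second above the bass: a second above Db in Gb major is Eb.
The chord tones are Db, Eb, Gb, Bb, giving Eb minor seventh.

Eb minor seventh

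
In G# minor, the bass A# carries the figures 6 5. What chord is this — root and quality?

The figures 6 5 indicate a seventh chord in first inversion.
In first inversion the root lies a sixth above the bass: a sixth above A# in G# minor is F#.
The chord tones are A#, C#, E, F#, giving F# dominant seventh.

F# dominant seventh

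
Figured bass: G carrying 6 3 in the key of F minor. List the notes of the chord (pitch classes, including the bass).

A third above G in this key is Bb.
A sixth above G in this key is Eb.
Together with the bass G, this spells Eb major in first inversion.

G, Bb, Eb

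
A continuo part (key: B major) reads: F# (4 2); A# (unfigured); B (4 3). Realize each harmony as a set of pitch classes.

F# (6/4/2): F#, G#, B, D#.
A# (5/3): A#, C#, E.
B (6/4/3): B, D#, E, G#.

F#, G#, B, D# | A#, C#, E | B, D#, E, G#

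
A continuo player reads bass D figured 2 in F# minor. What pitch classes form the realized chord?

The written figures 2 are shorthand for 6/4/2: the 6/4 are implied.
A second above D in this key is E.
A fourth above D in this key is G#.
A sixth above D in this key is B.
Together with the bass D, this spells E dominant seventh in third inversion.

D, E, G#, B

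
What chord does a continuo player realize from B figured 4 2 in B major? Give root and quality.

The figures 4 2 indicate a seventh chord in third inversion.
In third inversion the root lies a second above the bass: a second above B in B major is C#.
The chord tones are B, C#, E, G#, giving C# minor seventh.

C# minor seventh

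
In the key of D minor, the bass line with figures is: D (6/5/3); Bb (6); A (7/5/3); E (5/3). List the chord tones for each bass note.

D, F, A, Bb | Bb, D, G | A, C, E, G | E, G, Bb

D (6/5/3): D, F, A, Bb.
Bb (6/3): Bb, D, G.
A (7/5/3): A, C, E, G.
E (5/3): E, G, Bb.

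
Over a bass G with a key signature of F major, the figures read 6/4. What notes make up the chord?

G, C, E

A fourth above G in this key is C.
A sixth above G in this key is E.
Together with the bass G, this spells C major in second inversion.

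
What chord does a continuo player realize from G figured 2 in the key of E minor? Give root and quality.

A minor seventh

The figures 2 indicate a seventh chord in third inversion.
In third inversion the root lies a second above the bass: a second above G in E minor is A.
The chord tones are G, A, C, E, giving A minor seventh.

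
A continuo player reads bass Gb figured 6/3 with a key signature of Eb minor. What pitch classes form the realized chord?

Gb, Bb, Eb

A third above Gb in this key is Bb.
A sixth above Gb in this key is Eb.
Together with the bass Gb, this spells Eb minor in first inversion.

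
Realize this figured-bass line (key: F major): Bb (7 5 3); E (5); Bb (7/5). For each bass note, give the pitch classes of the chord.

Bb, D, F, A | E, G, Bb | Bb, D, F, A

Bb (7/5/3): Bb, D, F, A.
E (5/3): E, G, Bb.
Bb (7/5/3): Bb, D, F, A.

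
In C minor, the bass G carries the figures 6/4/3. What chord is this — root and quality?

C minor seventh

The figures 6/4/3 indicate a seventh chord in second inversion.
In second inversion the root lies a fourth above the bass: a fourth above G in C minor is C.
The chord tones are G, Bb, C, Eb, giving C minor seventh.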